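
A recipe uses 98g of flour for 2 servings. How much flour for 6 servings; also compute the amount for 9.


Direct proportion: y/x = constant
k = 98/2 = 49.0000
y at x=6: k × 6 = 98 × 6 / 2 = 588/2 = 294.00
y at x=9: k × 9 = 98 × 9 / 2 = 882/2 = 441.00
= 294.00 and 441.00

294.00 and 441.00


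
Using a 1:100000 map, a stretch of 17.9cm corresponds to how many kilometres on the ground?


Real distance = map distance × scale
= 17.9cm × 100000
= 1790000 cm = 17900.0 m
= 17.900 km

17.900 km


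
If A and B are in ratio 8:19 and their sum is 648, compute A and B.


Let A = 8k, B = 19k.
8k + 19k = 648
27k = 648 → k = 648/27 = 24
A = 8×24 = 192, B = 19×24 = 456
= A = 192, B = 456

A = 192, B = 456


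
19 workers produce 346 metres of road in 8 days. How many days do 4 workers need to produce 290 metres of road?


Days ∝ work / workers, so d₂ = d₁ × (m₁/m₂) × (w₂/w₁)
Workers factor (inverse): 19/4 = 4.7500
Work factor (direct): 290/346 ≈ 0.8382
d₂ = 8 × 19/4 × 290/346 = (8 × 19 × 290) / (4 × 346) = 44080/1384
≈ 31.85 days

31.85 days


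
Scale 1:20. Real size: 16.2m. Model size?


Model size = real / scale
= 16.2 / 20
= 0.8100 m

0.8100 m


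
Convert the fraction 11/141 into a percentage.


Percentage = (part / whole) × 100
= (11 / 141) × 100
≈ 7.80%

7.80%


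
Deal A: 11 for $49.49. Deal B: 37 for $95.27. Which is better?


Deal A: $49.49/11 = $4.4991/unit
Deal B: $95.27/37 = $2.5749/unit
B is cheaper per unit
= Deal B

Deal B


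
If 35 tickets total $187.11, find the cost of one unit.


Unit rate = total / quantity
= 187.11 / 35
= $5.35 per unit

$5.35 per unit


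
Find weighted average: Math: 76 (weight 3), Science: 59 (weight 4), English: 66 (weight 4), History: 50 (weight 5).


Numerator = 76×3 + 59×4 + 66×4 + 50×5
= 228 + 236 + 264 + 250
= 978
Total weight = 16
Weighted avg = 978/16
= 61.13

61.13


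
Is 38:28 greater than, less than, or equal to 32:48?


38/28 = 1.3571
32/48 = 0.6667
1.3571 > 0.6667, so 38:28 is greater
= greater than

greater than


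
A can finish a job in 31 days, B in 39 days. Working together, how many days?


Rate of A = 1/31 per day
Rate of B = 1/39 per day
Combined rate = 1/31 + 1/39 = 70/1209 ≈ 0.0579 per day
Days = 1 / combined rate = 1209/70
≈ 17.27 days

17.27 days


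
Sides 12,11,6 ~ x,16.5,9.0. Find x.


Scale factor = 16.5/11 = 1.5
Missing side = 12 × 1.5
= 18.0

18.0


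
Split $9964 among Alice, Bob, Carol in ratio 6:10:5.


Total parts = 6 + 10 + 5 = 21
Alice: 9964 × 6/21 = 2846.86
Bob: 9964 × 10/21 = 4744.76
Carol: 9964 × 5/21 = 2372.38
= Alice: $2846.86, Bob: $4744.76, Carol: $2372.38

Alice: $2846.86, Bob: $4744.76, Carol: $2372.38


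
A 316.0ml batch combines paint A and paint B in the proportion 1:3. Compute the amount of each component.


Total parts = 1 + 3 = 4
paint A: 316.0 × 1/4 = 79.0ml
paint B: 316.0 × 3/4 = 237.0ml
= 79.0ml and 237.0ml

79.0ml and 237.0ml


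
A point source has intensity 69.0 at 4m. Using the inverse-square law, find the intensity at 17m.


I₁d₁² = I₂d₂²
I₂ = I₁ × (d₁/d₂)²
= 69.0 × (4/17)²
= 69.0 × 16/289
= 1104/289
≈ 3.8201

3.8201


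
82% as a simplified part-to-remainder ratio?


82% means 82 parts out of 100; remainder = 18
Part : remainder = 82:18
GCD = 2
= 41:9

41:9


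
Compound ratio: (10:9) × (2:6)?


Compound ratio = (10×2) : (9×6)
= 20:54
GCD = 2
= 10:27

10:27


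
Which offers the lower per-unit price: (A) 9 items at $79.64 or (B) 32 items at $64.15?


Deal A: $79.64/9 = $8.8489/unit
Deal B: $64.15/32 = $2.0047/unit
B is cheaper per unit
= Deal B

Deal B


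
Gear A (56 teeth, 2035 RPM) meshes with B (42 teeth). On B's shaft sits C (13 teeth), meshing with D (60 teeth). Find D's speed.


Stage 1: RPM_B = RPM_A × t_A/t_B = 2035 × 56/42 = 113960/42 ≈ 2713.33
B and C share a shaft → RPM_C = RPM_B
Stage 2: RPM_D = RPM_C × t_C/t_D = RPM_A × (t_A×t_C)/(t_B×t_D)
Overall ratio = (56×13)/(42×60) = 728/2520
RPM_D = 2035 × 728/2520 = 1481480/2520
≈ 587.89 RPM

587.89 RPM


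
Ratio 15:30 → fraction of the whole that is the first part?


Total parts = 15 + 30 = 45
First part: 15/45 = 1/3
= 1/3

1/3


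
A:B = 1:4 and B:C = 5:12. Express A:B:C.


Match B: multiply A:B by 5 → 5:20
Multiply B:C by 4 → 20:48
Combined: 5:20:48
GCD = 1
= 5:20:48

5:20:48


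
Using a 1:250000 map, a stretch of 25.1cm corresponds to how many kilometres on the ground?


Real distance = map distance × scale
= 25.1cm × 250000
= 6275000 cm = 62750.0 m
= 62.750 km

62.750 km


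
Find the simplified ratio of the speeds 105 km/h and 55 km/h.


Ratio = 105:55
GCD = 5
Simplified = 21:11
Time ratio (same distance) = 11:21
Speed ratio = 21:11

21:11


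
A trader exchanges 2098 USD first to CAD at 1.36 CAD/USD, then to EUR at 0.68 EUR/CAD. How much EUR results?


Step 1: 2098 USD × 1.36 = 2853.28 CAD
Step 2: 2853.28 CAD × 0.68 = 1940.23 EUR
Implied rate USD→EUR = 1.36 × 0.68 = 0.9248
= 1940.23 EUR

1940.23 EUR


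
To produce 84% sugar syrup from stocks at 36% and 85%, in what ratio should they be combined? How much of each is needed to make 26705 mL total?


Let x parts of 36% mix with y parts of 85%.
36x + 85y = 84(x + y)
36x + 85y = 84x + 84y
x(36 - 84) = y(84 - 85)
x/y = (85 - 84)/(84 - 36) = 1/48
Simplify: 1:48
Total parts = 49; one part = 26705/49 = 545.00 mL
36% solution: 1×545.00 = 545.00 mL
85% solution: 48×545.00 = 26160.00 mL
= ratio 1:48; 545.00 mL and 26160.00 mL

ratio 1:48; 545.00 mL and 26160.00 mL


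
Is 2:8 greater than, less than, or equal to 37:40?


2/8 = 0.2500
37/40 = 0.9250
0.2500 < 0.9250, so 2:8 is less
= less than

less than


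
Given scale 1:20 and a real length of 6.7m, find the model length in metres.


Model size = real / scale
= 6.7 / 20
= 0.3350 m

0.3350 m


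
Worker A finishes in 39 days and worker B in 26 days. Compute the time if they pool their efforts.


Rate of A = 1/39 per day
Rate of B = 1/26 per day
Combined rate = 1/39 + 1/26 = 65/1014 ≈ 0.0641 per day
Days = 1 / combined rate = 1014/65
= 15.60 days

15.60 days


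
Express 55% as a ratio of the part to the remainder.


55% means 55 parts out of 100; remainder = 45
Part : remainder = 55:45
GCD = 5
= 11:9

11:9


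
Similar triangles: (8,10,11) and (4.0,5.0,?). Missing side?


Scale factor = 4.0/8 = 0.5
Missing side = 11 × 0.5
= 5.5

5.5


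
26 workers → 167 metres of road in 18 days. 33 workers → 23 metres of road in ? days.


Days ∝ work / workers, so d₂ = d₁ × (m₁/m₂) × (w₂/w₁)
Workers factor (inverse): 26/33 ≈ 0.7879
Work factor (direct): 23/167 ≈ 0.1377
d₂ = 18 × 26/33 × 23/167 = (18 × 26 × 23) / (33 × 167) = 10764/5511
≈ 1.95 days

1.95 days


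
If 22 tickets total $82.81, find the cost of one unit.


Unit rate = total / quantity
= 82.81 / 22
= $3.76 per unit

$3.76 per unit


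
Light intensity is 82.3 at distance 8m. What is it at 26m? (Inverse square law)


I₁d₁² = I₂d₂²
I₂ = I₁ × (d₁/d₂)²
= 82.3 × (8/26)²
= 82.3 × 64/676
= 5267.2/676
≈ 7.7917

7.7917


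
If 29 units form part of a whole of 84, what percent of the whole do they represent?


Percentage = (part / whole) × 100
= (29 / 84) × 100
≈ 34.52%

34.52%


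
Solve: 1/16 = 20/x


Cross multiply: 1 × x = 16 × 20
1x = 320
x = 320 / 1
= 320.00

320.00


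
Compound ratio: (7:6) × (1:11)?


Compound ratio = (7×1) : (6×11)
= 7:66
GCD = 1
= 7:66

7:66


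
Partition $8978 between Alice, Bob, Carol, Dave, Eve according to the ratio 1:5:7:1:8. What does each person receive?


Total parts = 1 + 5 + 7 + 1 + 8 = 22
Alice: 8978 × 1/22 = 408.09
Bob: 8978 × 5/22 = 2040.45
Carol: 8978 × 7/22 = 2856.64
Dave: 8978 × 1/22 = 408.09
Eve: 8978 × 8/22 = 3264.73
= Alice: $408.09, Bob: $2040.45, Carol: $2856.64, Dave: $408.09, Eve: $3264.73

Alice: $408.09, Bob: $2040.45, Carol: $2856.64, Dave: $408.09, Eve: $3264.73


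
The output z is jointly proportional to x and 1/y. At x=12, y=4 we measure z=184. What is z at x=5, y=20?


z = k·x/y
Solve for k using the known point: k = z·y/x = 184×4/12 = 736/12 ≈ 61.3333
Now evaluate at x=5, y=20:
z = k × 5 / 20 = (736 × 5) / (12 × 20) = 3680/240
≈ 15.3333

15.3333


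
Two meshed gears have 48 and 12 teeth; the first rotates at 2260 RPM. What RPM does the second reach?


Gear ratio = 48:12 = 4:1
RPM_B = RPM_A × (teeth_A / teeth_B)
= 2260 × (48/12)
= 9040.0 RPM

9040.0 RPM


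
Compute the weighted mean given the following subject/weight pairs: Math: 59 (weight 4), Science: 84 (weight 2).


Numerator = 59×4 + 84×2
= 236 + 168
= 404
Total weight = 6
Weighted avg = 404/6
= 67.33

67.33


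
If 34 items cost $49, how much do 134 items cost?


Direct proportion: y/x = constant
k = 49/34 ≈ 1.4412
y₂ = k × 134 = 49 × 134 / 34 = 6566/34
≈ 193.12

193.12


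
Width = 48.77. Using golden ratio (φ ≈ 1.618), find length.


φ = (1 + √5) / 2 ≈ 1.618
Length = width × φ = 48.77 × 1.618 = 78.90986
≈ 78.91

78.91


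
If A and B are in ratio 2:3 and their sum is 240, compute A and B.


Let A = 2k, B = 3k.
2k + 3k = 240
5k = 240 → k = 240/5 = 48
A = 2×48 = 96, B = 3×48 = 144
= A = 96, B = 144

A = 96, B = 144


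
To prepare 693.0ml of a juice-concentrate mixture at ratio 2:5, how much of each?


Total parts = 2 + 5 = 7
juice: 693.0 × 2/7 = 198.0ml
concentrate: 693.0 × 5/7 = 495.0ml
= 198.0ml and 495.0ml

198.0ml and 495.0ml


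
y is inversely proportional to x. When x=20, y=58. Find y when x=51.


Inverse proportion: x × y = constant
k = 20 × 58 = 1160
y₂ = k / 51 = 1160 / 51
= 22.75

22.75


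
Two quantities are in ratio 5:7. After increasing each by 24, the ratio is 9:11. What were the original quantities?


Let A = 5k, B = 7k.
(5k + 24) / (7k + 24) = 9/11
Cross-multiply: 11(5k + 24) = 9(7k + 24)
55k + 264 = 63k + 216
55k - 63k = 216 - 264
-8k = -48
k = -48/-8 = 6
A = 5×6 = 30, B = 7×6 = 42
= A = 30, B = 42

A = 30, B = 42


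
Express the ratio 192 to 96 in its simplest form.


GCD(192, 96) = 96
192/96 : 96/96
= 2:1

2:1


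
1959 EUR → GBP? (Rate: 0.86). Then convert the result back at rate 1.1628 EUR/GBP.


Amount × rate = 1959 × 0.86 = 1684.74 GBP
Round-trip: 1684.74 × 1.1628 = 1959.02 EUR
= 1684.74 GBP, then 1959.02 EUR

1684.74 GBP, then 1959.02 EUR


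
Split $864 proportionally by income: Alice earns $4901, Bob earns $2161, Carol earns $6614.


Total income = 4901 + 2161 + 6614 = $13676
Alice: $864 × 4901/13676 = $309.63
Bob: $864 × 2161/13676 = $136.52
Carol: $864 × 6614/13676 = $417.85
= Alice: $309.63, Bob: $136.52, Carol: $417.85

Alice: $309.63, Bob: $136.52, Carol: $417.85


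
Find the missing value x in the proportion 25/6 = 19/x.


Cross multiply: 25 × x = 6 × 19
25x = 114
x = 114 / 25
= 4.56

4.56


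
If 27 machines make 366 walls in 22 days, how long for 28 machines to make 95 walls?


Days ∝ work / workers, so d₂ = d₁ × (m₁/m₂) × (w₂/w₁)
Workers factor (inverse): 27/28 ≈ 0.9643
Work factor (direct): 95/366 ≈ 0.2596
d₂ = 22 × 27/28 × 95/366 = (22 × 27 × 95) / (28 × 366) = 56430/10248
≈ 5.51 days

5.51 days


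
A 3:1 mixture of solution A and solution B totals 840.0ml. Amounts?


Total parts = 3 + 1 = 4
solution A: 840.0 × 3/4 = 630.0ml
solution B: 840.0 × 1/4 = 210.0ml
= 630.0ml and 210.0ml

630.0ml and 210.0ml


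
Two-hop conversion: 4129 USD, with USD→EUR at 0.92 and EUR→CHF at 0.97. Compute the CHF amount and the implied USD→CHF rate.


Step 1: 4129 USD × 0.92 = 3798.68 EUR
Step 2: 3798.68 EUR × 0.97 = 3684.72 CHF
Implied rate USD→CHF = 0.92 × 0.97 = 0.8924
= 3684.72 CHF; implied rate 0.8924 CHF/USD

3684.72 CHF; implied rate 0.8924 CHF/USD


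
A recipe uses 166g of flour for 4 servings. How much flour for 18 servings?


Direct proportion: y/x = constant
k = 166/4 = 41.5000
y₂ = k × 18 = 166 × 18 / 4 = 2988/4
= 747.00

747.00


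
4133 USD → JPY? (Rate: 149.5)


Amount × rate = 4133 × 149.5
= 617883.50 JPY

617883.50 JPY


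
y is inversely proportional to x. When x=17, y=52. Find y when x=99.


Inverse proportion: x × y = constant
k = 17 × 52 = 884
y₂ = k / 99 = 884 / 99
= 8.93

8.93


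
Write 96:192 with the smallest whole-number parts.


GCD(96, 192) = 96
96/96 : 192/96
= 1:2

1:2


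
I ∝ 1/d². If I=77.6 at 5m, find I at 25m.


I₁d₁² = I₂d₂²
I₂ = I₁ × (d₁/d₂)²
= 77.6 × (5/25)²
= 77.6 × 25/625
= 1940/625
= 3.1040

3.1040


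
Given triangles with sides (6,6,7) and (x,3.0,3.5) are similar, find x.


Scale factor = 3.0/6 = 0.5
Missing side = 6 × 0.5
= 3.0

3.0


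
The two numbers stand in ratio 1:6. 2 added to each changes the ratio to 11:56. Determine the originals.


Let A = 1k, B = 6k.
(1k + 2) / (6k + 2) = 11/56
Cross-multiply: 56(1k + 2) = 11(6k + 2)
56k + 112 = 66k + 22
56k - 66k = 22 - 112
-10k = -90
k = -90/-10 = 9
A = 1×9 = 9, B = 6×9 = 54
= A = 9, B = 54

A = 9, B = 54


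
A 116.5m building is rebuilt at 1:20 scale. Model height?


Model size = real / scale
= 116.5 / 20
= 5.8250 m

5.8250 m


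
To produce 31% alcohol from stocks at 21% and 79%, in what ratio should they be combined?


Let x parts of 21% mix with y parts of 79%.
21x + 79y = 31(x + y)
21x + 79y = 31x + 31y
x(21 - 31) = y(31 - 79)
x/y = (79 - 31)/(31 - 21) = 48/10
Simplify: 24:5
= 24:5

24:5


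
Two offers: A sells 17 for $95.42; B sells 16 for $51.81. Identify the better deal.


Deal A: $95.42/17 = $5.6129/unit
Deal B: $51.81/16 = $3.2381/unit
B is cheaper per unit
= Deal B

Deal B


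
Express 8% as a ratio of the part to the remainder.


8% means 8 parts out of 100; remainder = 92
Part : remainder = 8:92
GCD = 4
= 2:23

2:23


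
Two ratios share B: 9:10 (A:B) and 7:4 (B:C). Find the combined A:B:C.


Match B: multiply A:B by 7 → 63:70
Multiply B:C by 10 → 70:40
Combined: 63:70:40
GCD = 1
= 63:70:40

63:70:40


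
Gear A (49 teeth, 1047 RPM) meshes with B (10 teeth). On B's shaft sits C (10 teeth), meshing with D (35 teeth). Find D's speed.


Stage 1: RPM_B = RPM_A × t_A/t_B = 1047 × 49/10 = 51303/10 = 5130.30
B and C share a shaft → RPM_C = RPM_B
Stage 2: RPM_D = RPM_C × t_C/t_D = RPM_A × (t_A×t_C)/(t_B×t_D)
Overall ratio = (49×10)/(10×35) = 490/350
RPM_D = 1047 × 490/350 = 513030/350
= 1465.80 RPM

1465.80 RPM


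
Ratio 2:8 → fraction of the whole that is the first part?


Total parts = 2 + 8 = 10
First part: 2/10 = 1/5
= 1/5

1/5


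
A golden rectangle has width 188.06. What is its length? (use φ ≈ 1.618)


φ = (1 + √5) / 2 ≈ 1.618
Length = width × φ = 188.06 × 1.618 = 304.28108
≈ 304.28

304.28


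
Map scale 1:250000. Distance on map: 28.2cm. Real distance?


Real distance = map distance × scale
= 28.2cm × 250000
= 7050000 cm = 70500.0 m
= 70.500 km

70.500 km


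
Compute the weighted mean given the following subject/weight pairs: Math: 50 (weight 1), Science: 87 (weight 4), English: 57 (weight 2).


Numerator = 50×1 + 87×4 + 57×2
= 50 + 348 + 114
= 512
Total weight = 7
Weighted avg = 512/7
= 73.14

73.14


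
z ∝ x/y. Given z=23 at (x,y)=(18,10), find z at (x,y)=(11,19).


z = k·x/y
Solve for k using the known point: k = z·y/x = 23×10/18 = 230/18 ≈ 12.7778
Now evaluate at x=11, y=19:
z = k × 11 / 19 = (230 × 11) / (18 × 19) = 2530/342
≈ 7.3977

7.3977


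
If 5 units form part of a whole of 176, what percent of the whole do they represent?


Percentage = (part / whole) × 100
= (5 / 176) × 100
≈ 2.84%

2.84%


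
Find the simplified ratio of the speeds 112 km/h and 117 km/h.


Ratio = 112:117
GCD = 1
Simplified = 112:117
Time ratio (same distance) = 117:112
Speed ratio = 112:117

112:117


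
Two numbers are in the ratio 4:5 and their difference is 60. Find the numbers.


Let A = 4k, B = 5k.
5k - 4k = 60
1k = 60 → k = 60/1 = 60
A = 4×60 = 240, B = 5×60 = 300
= A = 240, B = 300

A = 240, B = 300


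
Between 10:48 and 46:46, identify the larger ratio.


10/48 = 0.2083
46/46 = 1.0000
0.2083 < 1.0000, so 10:48 is less
= 46:46

46:46


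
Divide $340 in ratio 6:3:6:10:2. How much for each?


Total parts = 6 + 3 + 6 + 10 + 2 = 27
Part 1: 340 × 6/27 = 75.56
Part 2: 340 × 3/27 = 37.78
Part 3: 340 × 6/27 = 75.56
Part 4: 340 × 10/27 = 125.93
Part 5: 340 × 2/27 = 25.19
= Part 1: $75.56, Part 2: $37.78, Part 3: $75.56, Part 4: $125.93, Part 5: $25.19

Part 1: $75.56, Part 2: $37.78, Part 3: $75.56, Part 4: $125.93, Part 5: $25.19


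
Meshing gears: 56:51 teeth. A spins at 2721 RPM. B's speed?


Gear ratio = 56:51 = 56:51
RPM_B = RPM_A × (teeth_A / teeth_B)
= 2721 × (56/51)
= 2987.8 RPM

2987.8 RPM


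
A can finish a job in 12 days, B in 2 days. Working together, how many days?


Rate of A = 1/12 per day
Rate of B = 1/2 per day
Combined rate = 1/12 + 1/2 = 14/24 ≈ 0.5833 per day
Days = 1 / combined rate = 24/14
≈ 1.71 days

1.71 days


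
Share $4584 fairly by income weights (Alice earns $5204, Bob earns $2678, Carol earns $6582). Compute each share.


Total income = 5204 + 2678 + 6582 = $14464
Alice: $4584 × 5204/14464 = $1649.28
Bob: $4584 × 2678/14464 = $848.72
Carol: $4584 × 6582/14464 = $2086.00
= Alice: $1649.28, Bob: $848.72, Carol: $2086.00

Alice: $1649.28, Bob: $848.72, Carol: $2086.00


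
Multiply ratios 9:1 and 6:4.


Compound ratio = (9×6) : (1×4)
= 54:4
GCD = 2
= 27:2

27:2


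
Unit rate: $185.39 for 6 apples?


Unit rate = total / quantity
= 185.39 / 6
= $30.90 per unit

$30.90 per unit


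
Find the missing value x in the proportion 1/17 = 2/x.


Cross multiply: 1 × x = 17 × 2
1x = 34
x = 34 / 1
= 34.00

34.00


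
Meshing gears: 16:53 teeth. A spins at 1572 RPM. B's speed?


Gear ratio = 16:53 = 16:53
RPM_B = RPM_A × (teeth_A / teeth_B)
= 1572 × (16/53)
= 474.6 RPM

474.6 RPM


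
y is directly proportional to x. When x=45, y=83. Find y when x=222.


Direct proportion: y/x = constant
k = 83/45 ≈ 1.8444
y₂ = k × 222 = 83 × 222 / 45 = 18426/45
≈ 409.47

409.47


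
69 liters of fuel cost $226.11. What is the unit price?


Unit rate = total / quantity
= 226.11 / 69
= $3.28 per unit

$3.28 per unit


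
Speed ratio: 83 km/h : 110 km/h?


Ratio = 83:110
GCD = 1
Simplified = 83:110
Time ratio (same distance) = 110:83
Speed ratio = 83:110

83:110


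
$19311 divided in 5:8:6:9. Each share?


Total parts = 5 + 8 + 6 + 9 = 28
Part 1: 19311 × 5/28 = 3448.39
Part 2: 19311 × 8/28 = 5517.43
Part 3: 19311 × 6/28 = 4138.07
Part 4: 19311 × 9/28 = 6207.11
= Part 1: $3448.39, Part 2: $5517.43, Part 3: $4138.07, Part 4: $6207.11

Part 1: $3448.39, Part 2: $5517.43, Part 3: $4138.07, Part 4: $6207.11


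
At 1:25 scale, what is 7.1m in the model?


Model size = real / scale
= 7.1 / 25
= 0.2840 m

0.2840 m


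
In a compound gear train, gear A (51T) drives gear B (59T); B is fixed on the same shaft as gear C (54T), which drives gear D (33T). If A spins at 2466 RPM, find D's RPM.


Stage 1: RPM_B = RPM_A × t_A/t_B = 2466 × 51/59 = 125766/59 ≈ 2131.63
B and C share a shaft → RPM_C = RPM_B
Stage 2: RPM_D = RPM_C × t_C/t_D = RPM_A × (t_A×t_C)/(t_B×t_D)
Overall ratio = (51×54)/(59×33) = 2754/1947
RPM_D = 2466 × 2754/1947 = 6791364/1947
≈ 3488.12 RPM

3488.12 RPM


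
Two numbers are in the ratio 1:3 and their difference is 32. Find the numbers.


Let A = 1k, B = 3k.
3k - 1k = 32
2k = 32 → k = 32/2 = 16
A = 1×16 = 16, B = 3×16 = 48
= A = 16, B = 48

A = 16, B = 48


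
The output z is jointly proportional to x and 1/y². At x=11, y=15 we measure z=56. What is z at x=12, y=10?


z = k·x/y²
Solve for k using the known point: k = z·y²/x = 56×225/11 = 12600/11 ≈ 1145.4545
Now evaluate at x=12, y=10:
z = k × 12 / 100 = (12600 × 12) / (11 × 100) = 151200/1100
≈ 137.4545

137.4545


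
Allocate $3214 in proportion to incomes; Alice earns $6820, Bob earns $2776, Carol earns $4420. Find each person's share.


Total income = 6820 + 2776 + 4420 = $14016
Alice: $3214 × 6820/14016 = $1563.89
Bob: $3214 × 2776/14016 = $636.56
Carol: $3214 × 4420/14016 = $1013.55
= Alice: $1563.89, Bob: $636.56, Carol: $1013.55

Alice: $1563.89, Bob: $636.56, Carol: $1013.55


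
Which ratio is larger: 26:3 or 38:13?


26/3 = 8.6667
38/13 = 2.9231
8.6667 > 2.9231, so 26:3 is greater
= 26:3

26:3


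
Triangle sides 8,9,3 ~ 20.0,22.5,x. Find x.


Scale factor = 20.0/8 = 2.5
Missing side = 3 × 2.5
= 7.5

7.5


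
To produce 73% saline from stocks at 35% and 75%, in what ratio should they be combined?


Let x parts of 35% mix with y parts of 75%.
35x + 75y = 73(x + y)
35x + 75y = 73x + 73y
x(35 - 73) = y(73 - 75)
x/y = (75 - 73)/(73 - 35) = 2/38
Simplify: 1:19
= 1:19

1:19


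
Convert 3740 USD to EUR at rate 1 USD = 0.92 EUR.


Amount × rate = 3740 × 0.92
= 3440.80 EUR

3440.80 EUR


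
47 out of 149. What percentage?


Percentage = (part / whole) × 100
= (47 / 149) × 100
≈ 31.54%

31.54%


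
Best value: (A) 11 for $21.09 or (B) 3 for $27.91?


Deal A: $21.09/11 = $1.9173/unit
Deal B: $27.91/3 = $9.3033/unit
A is cheaper per unit
= Deal A

Deal A


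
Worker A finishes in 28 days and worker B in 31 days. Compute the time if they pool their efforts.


Rate of A = 1/28 per day
Rate of B = 1/31 per day
Combined rate = 1/28 + 1/31 = 59/868 ≈ 0.0680 per day
Days = 1 / combined rate = 868/59
≈ 14.71 days

14.71 days


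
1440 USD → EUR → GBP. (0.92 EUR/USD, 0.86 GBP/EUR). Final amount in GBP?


Step 1: 1440 USD × 0.92 = 1324.80 EUR
Step 2: 1324.80 EUR × 0.86 = 1139.33 GBP
Implied rate USD→GBP = 0.92 × 0.86 = 0.7912
= 1139.33 GBP

1139.33 GBP


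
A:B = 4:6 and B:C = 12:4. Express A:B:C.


Match B: multiply A:B by 12 → 48:72
Multiply B:C by 6 → 72:24
Combined: 48:72:24
GCD = 24
= 2:3:1

2:3:1


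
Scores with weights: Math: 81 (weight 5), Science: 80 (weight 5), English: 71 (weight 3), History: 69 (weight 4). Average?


Numerator = 81×5 + 80×5 + 71×3 + 69×4
= 405 + 400 + 213 + 276
= 1294
Total weight = 17
Weighted avg = 1294/17
= 76.12

76.12


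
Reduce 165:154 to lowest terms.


GCD(165, 154) = 11
165/11 : 154/11
= 15:14

15:14


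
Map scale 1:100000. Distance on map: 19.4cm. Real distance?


Real distance = map distance × scale
= 19.4cm × 100000
= 1940000 cm = 19400.0 m
= 19.400 km

19.400 km


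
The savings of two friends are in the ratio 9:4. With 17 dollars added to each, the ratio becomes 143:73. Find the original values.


Let A = 9k, B = 4k.
(9k + 17) / (4k + 17) = 143/73
Cross-multiply: 73(9k + 17) = 143(4k + 17)
657k + 1241 = 572k + 2431
657k - 572k = 2431 - 1241
85k = 1190
k = 1190/85 = 14
A = 9×14 = 126, B = 4×14 = 56
= A = 126, B = 56

A = 126, B = 56


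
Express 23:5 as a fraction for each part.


Total parts = 23 + 5 = 28
First part: 23/28 = 23/28
Second part: 5/28 = 5/28
= 23/28 and 5/28

23/28 and 5/28


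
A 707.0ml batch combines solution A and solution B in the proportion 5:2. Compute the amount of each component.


Total parts = 5 + 2 = 7
solution A: 707.0 × 5/7 = 505.0ml
solution B: 707.0 × 2/7 = 202.0ml
= 505.0ml and 202.0ml

505.0ml and 202.0ml


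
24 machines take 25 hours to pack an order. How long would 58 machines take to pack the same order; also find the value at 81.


Inverse proportion: x × y = constant
k = 24 × 25 = 600
At x=58: k/58 = 10.34
At x=81: k/81 = 7.41
= 10.34 and 7.41

10.34 and 7.41


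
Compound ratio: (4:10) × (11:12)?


Compound ratio = (4×11) : (10×12)
= 44:120
GCD = 4
= 11:30

11:30


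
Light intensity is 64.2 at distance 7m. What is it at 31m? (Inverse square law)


I₁d₁² = I₂d₂²
I₂ = I₁ × (d₁/d₂)²
= 64.2 × (7/31)²
= 64.2 × 49/961
= 3145.8/961
≈ 3.2735

3.2735


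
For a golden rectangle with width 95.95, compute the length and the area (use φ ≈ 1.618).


φ = (1 + √5) / 2 ≈ 1.618
Length = width × φ = 95.95 × 1.618 = 155.2471
≈ 155.25
Area = width × length = 95.95 × 155.2471 = 14895.959245 ≈ 14895.96
= Length: 155.25, Area: 14895.96

Length: 155.25, Area: 14895.96


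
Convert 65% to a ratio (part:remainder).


65% means 65 parts out of 100; remainder = 35
Part : remainder = 65:35
GCD = 5
= 13:7

13:7


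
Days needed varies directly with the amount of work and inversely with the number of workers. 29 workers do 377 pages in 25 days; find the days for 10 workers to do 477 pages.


Days ∝ work / workers, so d₂ = d₁ × (m₁/m₂) × (w₂/w₁)
Workers factor (inverse): 29/10 = 2.9000
Work factor (direct): 477/377 ≈ 1.2653
d₂ = 25 × 29/10 × 477/377 = (25 × 29 × 477) / (10 × 377) = 345825/3770
≈ 91.73 days

91.73 days


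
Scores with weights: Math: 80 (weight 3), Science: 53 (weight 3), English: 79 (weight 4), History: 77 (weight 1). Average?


Numerator = 80×3 + 53×3 + 79×4 + 77×1
= 240 + 159 + 316 + 77
= 792
Total weight = 11
Weighted avg = 792/11
= 72.00

72.00


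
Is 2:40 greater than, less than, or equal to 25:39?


2/40 = 0.0500
25/39 = 0.6410
0.0500 < 0.6410, so 2:40 is less
= less than

less than


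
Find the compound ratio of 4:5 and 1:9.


Compound ratio = (4×1) : (5×9)
= 4:45
GCD = 1
= 4:45

4:45


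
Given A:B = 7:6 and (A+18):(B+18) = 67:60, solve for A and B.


Let A = 7k, B = 6k.
(7k + 18) / (6k + 18) = 67/60
Cross-multiply: 60(7k + 18) = 67(6k + 18)
420k + 1080 = 402k + 1206
420k - 402k = 1206 - 1080
18k = 126
k = 126/18 = 7
A = 7×7 = 49, B = 6×7 = 42
= A = 49, B = 42

A = 49, B = 42


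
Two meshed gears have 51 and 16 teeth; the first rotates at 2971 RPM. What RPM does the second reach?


Gear ratio = 51:16 = 51:16
RPM_B = RPM_A × (teeth_A / teeth_B)
= 2971 × (51/16)
= 9470.1 RPM

9470.1 RPM


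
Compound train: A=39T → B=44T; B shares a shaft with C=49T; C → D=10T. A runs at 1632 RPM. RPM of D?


Stage 1: RPM_B = RPM_A × t_A/t_B = 1632 × 39/44 = 63648/44 ≈ 1446.55
B and C share a shaft → RPM_C = RPM_B
Stage 2: RPM_D = RPM_C × t_C/t_D = RPM_A × (t_A×t_C)/(t_B×t_D)
Overall ratio = (39×49)/(44×10) = 1911/440
RPM_D = 1632 × 1911/440 = 3118752/440
≈ 7088.07 RPM

7088.07 RPM


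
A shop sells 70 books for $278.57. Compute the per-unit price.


Unit rate = total / quantity
= 278.57 / 70
= $3.98 per unit

$3.98 per unit


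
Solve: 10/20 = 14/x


Cross multiply: 10 × x = 20 × 14
10x = 280
x = 280 / 10
= 28.00

28.00


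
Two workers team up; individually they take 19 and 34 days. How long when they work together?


Rate of A = 1/19 per day
Rate of B = 1/34 per day
Combined rate = 1/19 + 1/34 = 53/646 ≈ 0.0820 per day
Days = 1 / combined rate = 646/53
≈ 12.19 days

12.19 days


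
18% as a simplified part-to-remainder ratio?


18% means 18 parts out of 100; remainder = 82
Part : remainder = 18:82
GCD = 2
= 9:41

9:41


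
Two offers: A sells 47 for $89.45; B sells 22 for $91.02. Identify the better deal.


Deal A: $89.45/47 = $1.9032/unit
Deal B: $91.02/22 = $4.1373/unit
A is cheaper per unit
= Deal A

Deal A


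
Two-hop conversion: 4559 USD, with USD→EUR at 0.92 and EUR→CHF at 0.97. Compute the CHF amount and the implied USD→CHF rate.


Step 1: 4559 USD × 0.92 = 4194.28 EUR
Step 2: 4194.28 EUR × 0.97 = 4068.45 CHF
Implied rate USD→CHF = 0.92 × 0.97 = 0.8924
= 4068.45 CHF; implied rate 0.8924 CHF/USD

4068.45 CHF; implied rate 0.8924 CHF/USD


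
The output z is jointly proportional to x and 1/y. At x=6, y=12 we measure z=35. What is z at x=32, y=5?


z = k·x/y
Solve for k using the known point: k = z·y/x = 35×12/6 = 420/6 = 70.0000
Now evaluate at x=32, y=5:
z = k × 32 / 5 = (420 × 32) / (6 × 5) = 13440/30
= 448.0000

448.0000


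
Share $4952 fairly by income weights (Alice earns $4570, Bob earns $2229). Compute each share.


Total income = 4570 + 2229 = $6799
Alice: $4952 × 4570/6799 = $3328.52
Bob: $4952 × 2229/6799 = $1623.48
= Alice: $3328.52, Bob: $1623.48

Alice: $3328.52, Bob: $1623.48


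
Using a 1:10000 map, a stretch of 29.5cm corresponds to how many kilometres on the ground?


Real distance = map distance × scale
= 29.5cm × 10000
= 295000 cm = 2950.0 m
= 2.950 km

2.950 km


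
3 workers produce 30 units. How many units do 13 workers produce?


Direct proportion: y/x = constant
k = 30/3 = 10.0000
y₂ = k × 13 = 30 × 13 / 3 = 390/3
= 130.00

130.00


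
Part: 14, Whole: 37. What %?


Percentage = (part / whole) × 100
= (14 / 37) × 100
≈ 37.84%

37.84%


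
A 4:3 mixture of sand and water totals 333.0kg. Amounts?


Total parts = 4 + 3 = 7
sand: 333.0 × 4/7 = 190.3kg
water: 333.0 × 3/7 = 142.7kg
= 190.3kg and 142.7kg

190.3kg and 142.7kg


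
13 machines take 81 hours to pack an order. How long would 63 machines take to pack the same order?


Inverse proportion: x × y = constant
k = 13 × 81 = 1053
y₂ = k / 63 = 1053 / 63
= 16.71

16.71


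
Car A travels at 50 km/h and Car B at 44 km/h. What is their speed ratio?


Ratio = 50:44
GCD = 2
Simplified = 25:22
Time ratio (same distance) = 22:25
Speed ratio = 25:22

25:22


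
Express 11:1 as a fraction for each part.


Total parts = 11 + 1 = 12
First part: 11/12 = 11/12
Second part: 1/12 = 1/12
= 11/12 and 1/12

11/12 and 1/12


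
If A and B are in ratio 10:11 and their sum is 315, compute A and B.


Let A = 10k, B = 11k.
10k + 11k = 315
21k = 315 → k = 315/21 = 15
A = 10×15 = 150, B = 11×15 = 165
= A = 150, B = 165

A = 150, B = 165


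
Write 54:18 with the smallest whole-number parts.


GCD(54, 18) = 18
54/18 : 18/18
= 3:1

3:1


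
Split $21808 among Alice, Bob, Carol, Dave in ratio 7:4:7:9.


Total parts = 7 + 4 + 7 + 9 = 27
Alice: 21808 × 7/27 = 5653.93
Bob: 21808 × 4/27 = 3230.81
Carol: 21808 × 7/27 = 5653.93
Dave: 21808 × 9/27 = 7269.33
= Alice: $5653.93, Bob: $3230.81, Carol: $5653.93, Dave: $7269.33

Alice: $5653.93, Bob: $3230.81, Carol: $5653.93, Dave: $7269.33


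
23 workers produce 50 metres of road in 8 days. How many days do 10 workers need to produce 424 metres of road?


Days ∝ work / workers, so d₂ = d₁ × (m₁/m₂) × (w₂/w₁)
Workers factor (inverse): 23/10 = 2.3000
Work factor (direct): 424/50 = 8.4800
d₂ = 8 × 23/10 × 424/50 = (8 × 23 × 424) / (10 × 50) = 78016/500
≈ 156.03 days

156.03 days


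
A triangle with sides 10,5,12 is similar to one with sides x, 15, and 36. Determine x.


Scale factor = 15/5 = 3
Missing side = 10 × 3
= 30.0

30.0


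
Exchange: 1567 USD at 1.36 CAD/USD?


Amount × rate = 1567 × 1.36
= 2131.12 CAD

2131.12 CAD


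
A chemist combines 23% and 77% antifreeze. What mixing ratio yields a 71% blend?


Let x parts of 23% mix with y parts of 77%.
23x + 77y = 71(x + y)
23x + 77y = 71x + 71y
x(23 - 71) = y(71 - 77)
x/y = (77 - 71)/(71 - 23) = 6/48
Simplify: 1:8
= 1:8

1:8


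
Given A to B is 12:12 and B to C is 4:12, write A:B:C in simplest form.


Match B: multiply A:B by 4 → 48:48
Multiply B:C by 12 → 48:144
Combined: 48:48:144
GCD = 48
= 1:1:3

1:1:3


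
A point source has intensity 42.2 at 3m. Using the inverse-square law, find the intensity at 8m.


I₁d₁² = I₂d₂²
I₂ = I₁ × (d₁/d₂)²
= 42.2 × (3/8)²
= 42.2 × 9/64
= 379.8/64
≈ 5.9344

5.9344


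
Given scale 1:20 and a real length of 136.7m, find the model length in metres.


Model size = real / scale
= 136.7 / 20
= 6.8350 m

6.8350 m


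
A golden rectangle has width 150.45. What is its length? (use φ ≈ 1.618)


φ = (1 + √5) / 2 ≈ 1.618
Length = width × φ = 150.45 × 1.618 = 243.4281
≈ 243.43

243.43


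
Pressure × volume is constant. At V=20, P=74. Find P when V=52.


Inverse proportion: x × y = constant
k = 20 × 74 = 1480
y₂ = k / 52 = 1480 / 52
= 28.46

28.46


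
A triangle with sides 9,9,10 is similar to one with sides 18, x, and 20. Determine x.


Scale factor = 18/9 = 2
Missing side = 9 × 2
= 18.0

18.0


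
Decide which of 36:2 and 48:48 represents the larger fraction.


36/2 = 18.0000
48/48 = 1.0000
18.0000 > 1.0000, so 36:2 is greater
= 36:2

36:2


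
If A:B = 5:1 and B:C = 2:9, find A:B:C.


Match B: multiply A:B by 2 → 10:2
Multiply B:C by 1 → 2:9
Combined: 10:2:9
GCD = 1
= 10:2:9

10:2:9


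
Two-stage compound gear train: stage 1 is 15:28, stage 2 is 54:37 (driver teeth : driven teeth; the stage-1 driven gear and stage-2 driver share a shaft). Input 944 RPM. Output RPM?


Stage 1: RPM_B = RPM_A × t_A/t_B = 944 × 15/28 = 14160/28 ≈ 505.71
B and C share a shaft → RPM_C = RPM_B
Stage 2: RPM_D = RPM_C × t_C/t_D = RPM_A × (t_A×t_C)/(t_B×t_D)
Overall ratio = (15×54)/(28×37) = 810/1036
RPM_D = 944 × 810/1036 = 764640/1036
≈ 738.07 RPM

738.07 RPM


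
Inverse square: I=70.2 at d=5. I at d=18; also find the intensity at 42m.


I₁d₁² = I₂d₂²
I at 18m = 70.2 × (5/18)² = 70.2 × 25/324 = 1755/324 ≈ 5.4167
I at 42m = 70.2 × (5/42)² = 70.2 × 25/1764 = 1755/1764 ≈ 0.9949
= 5.4167 and 0.9949

5.4167 and 0.9949


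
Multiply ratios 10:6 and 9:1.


Compound ratio = (10×9) : (6×1)
= 90:6
GCD = 6
= 15:1

15:1


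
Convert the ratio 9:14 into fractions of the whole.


Total parts = 9 + 14 = 23
First part: 9/23 = 9/23
Second part: 14/23 = 14/23
= 9/23 and 14/23

9/23 and 14/23


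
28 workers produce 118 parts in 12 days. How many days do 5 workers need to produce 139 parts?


Days ∝ work / workers, so d₂ = d₁ × (m₁/m₂) × (w₂/w₁)
Workers factor (inverse): 28/5 = 5.6000
Work factor (direct): 139/118 ≈ 1.1780
d₂ = 12 × 28/5 × 139/118 = (12 × 28 × 139) / (5 × 118) = 46704/590
≈ 79.16 days

79.16 days


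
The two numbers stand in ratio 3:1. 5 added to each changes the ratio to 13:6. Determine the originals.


Let A = 3k, B = 1k.
(3k + 5) / (1k + 5) = 13/6
Cross-multiply: 6(3k + 5) = 13(1k + 5)
18k + 30 = 13k + 65
18k - 13k = 65 - 30
5k = 35
k = 35/5 = 7
A = 3×7 = 21, B = 1×7 = 7
= A = 21, B = 7

A = 21, B = 7


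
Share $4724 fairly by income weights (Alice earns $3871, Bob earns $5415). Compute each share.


Total income = 3871 + 5415 = $9286
Alice: $4724 × 3871/9286 = $1969.27
Bob: $4724 × 5415/9286 = $2754.73
= Alice: $1969.27, Bob: $2754.73

Alice: $1969.27, Bob: $2754.73


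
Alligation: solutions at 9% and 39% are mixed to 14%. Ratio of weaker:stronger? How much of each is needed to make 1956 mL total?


Let x parts of 9% mix with y parts of 39%.
9x + 39y = 14(x + y)
9x + 39y = 14x + 14y
x(9 - 14) = y(14 - 39)
x/y = (39 - 14)/(14 - 9) = 25/5
Simplify: 5:1
Total parts = 6; one part = 1956/6 = 326.00 mL
9% solution: 5×326.00 = 1630.00 mL
39% solution: 1×326.00 = 326.00 mL
= ratio 5:1; 1630.00 mL and 326.00 mL

ratio 5:1; 1630.00 mL and 326.00 mL


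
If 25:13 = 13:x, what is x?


Cross multiply: 25 × x = 13 × 13
25x = 169
x = 169 / 25
= 6.76

6.76


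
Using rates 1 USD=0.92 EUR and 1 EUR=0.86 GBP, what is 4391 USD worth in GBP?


Step 1: 4391 USD × 0.92 = 4039.72 EUR
Step 2: 4039.72 EUR × 0.86 = 3474.16 GBP
Implied rate USD→GBP = 0.92 × 0.86 = 0.7912
= 3474.16 GBP

3474.16 GBP


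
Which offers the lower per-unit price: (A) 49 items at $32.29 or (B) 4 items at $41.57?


Deal A: $32.29/49 = $0.6590/unit
Deal B: $41.57/4 = $10.3925/unit
A is cheaper per unit
= Deal A

Deal A


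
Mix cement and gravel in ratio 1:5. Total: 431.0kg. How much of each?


Total parts = 1 + 5 = 6
cement: 431.0 × 1/6 = 71.8kg
gravel: 431.0 × 5/6 = 359.2kg
= 71.8kg and 359.2kg

71.8kg and 359.2kg


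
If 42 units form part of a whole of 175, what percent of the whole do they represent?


Percentage = (part / whole) × 100
= (42 / 175) × 100
= 24.00%

24.00%


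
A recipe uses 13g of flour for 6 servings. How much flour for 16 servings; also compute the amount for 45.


Direct proportion: y/x = constant
k = 13/6 ≈ 2.1667
y at x=16: k × 16 = 13 × 16 / 6 = 208/6 ≈ 34.67
y at x=45: k × 45 = 13 × 45 / 6 = 585/6 = 97.50
= 34.67 and 97.50

34.67 and 97.50


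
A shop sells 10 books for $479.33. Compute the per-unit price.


Unit rate = total / quantity
= 479.33 / 10
= $47.93 per unit

$47.93 per unit


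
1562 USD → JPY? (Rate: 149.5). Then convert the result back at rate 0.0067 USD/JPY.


Amount × rate = 1562 × 149.5 = 233519.00 JPY
Round-trip: 233519.00 × 0.0067 = 1564.58 USD
= 233519.00 JPY, then 1564.58 USD

233519.00 JPY, then 1564.58 USD


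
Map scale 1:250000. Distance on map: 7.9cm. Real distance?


Real distance = map distance × scale
= 7.9cm × 250000
= 1975000 cm = 19750.0 m
= 19.750 km

19.750 km


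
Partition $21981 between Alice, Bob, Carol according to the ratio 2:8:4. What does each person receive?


Total parts = 2 + 8 + 4 = 14
Alice: 21981 × 2/14 = 3140.14
Bob: 21981 × 8/14 = 12560.57
Carol: 21981 × 4/14 = 6280.29
= Alice: $3140.14, Bob: $12560.57, Carol: $6280.29

Alice: $3140.14, Bob: $12560.57, Carol: $6280.29


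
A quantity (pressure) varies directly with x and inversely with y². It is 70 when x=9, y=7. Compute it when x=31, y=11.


z = k·x/y²
Solve for k using the known point: k = z·y²/x = 70×49/9 = 3430/9 ≈ 381.1111
Now evaluate at x=31, y=11:
z = k × 31 / 121 = (3430 × 31) / (9 × 121) = 106330/1089
≈ 97.6400

97.6400


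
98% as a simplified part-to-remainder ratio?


98% means 98 parts out of 100; remainder = 2
Part : remainder = 98:2
GCD = 2
= 49:1

49:1


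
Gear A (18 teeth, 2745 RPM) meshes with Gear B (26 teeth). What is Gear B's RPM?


Gear ratio = 18:26 = 9:13
RPM_B = RPM_A × (teeth_A / teeth_B)
= 2745 × (18/26)
= 1900.4 RPM

1900.4 RPM


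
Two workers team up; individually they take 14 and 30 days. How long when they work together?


Rate of A = 1/14 per day
Rate of B = 1/30 per day
Combined rate = 1/14 + 1/30 = 44/420 ≈ 0.1048 per day
Days = 1 / combined rate = 420/44
≈ 9.55 days

9.55 days


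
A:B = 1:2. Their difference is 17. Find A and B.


Let A = 1k, B = 2k.
2k - 1k = 17
1k = 17 → k = 17/1 = 17
A = 1×17 = 17, B = 2×17 = 34
= A = 17, B = 34

A = 17, B = 34


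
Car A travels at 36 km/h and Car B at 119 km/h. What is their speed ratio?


Ratio = 36:119
GCD = 1
Simplified = 36:119
Time ratio (same distance) = 119:36
Speed ratio = 36:119

36:119


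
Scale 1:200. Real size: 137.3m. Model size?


Model size = real / scale
= 137.3 / 200
= 0.6865 m

0.6865 m


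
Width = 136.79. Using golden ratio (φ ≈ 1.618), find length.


φ = (1 + √5) / 2 ≈ 1.618
Length = width × φ = 136.79 × 1.618 = 221.32622
≈ 221.33

221.33


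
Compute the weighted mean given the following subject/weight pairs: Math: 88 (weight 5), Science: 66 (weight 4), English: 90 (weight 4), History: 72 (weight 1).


Numerator = 88×5 + 66×4 + 90×4 + 72×1
= 440 + 264 + 360 + 72
= 1136
Total weight = 14
Weighted avg = 1136/14
= 81.14

81.14


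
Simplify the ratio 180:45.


GCD(180, 45) = 45
180/45 : 45/45
= 4:1

4:1


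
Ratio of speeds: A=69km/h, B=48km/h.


Ratio = 69:48
GCD = 3
Simplified = 23:16
Time ratio (same distance) = 16:23
Speed ratio = 23:16

23:16


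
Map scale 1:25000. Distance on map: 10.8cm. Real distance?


Real distance = map distance × scale
= 10.8cm × 25000
= 270000 cm = 2700.0 m
= 2.700 km

2.700 km


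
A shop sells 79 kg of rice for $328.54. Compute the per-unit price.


Unit rate = total / quantity
= 328.54 / 79
= $4.16 per unit

$4.16 per unit


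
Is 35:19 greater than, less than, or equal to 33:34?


35/19 = 1.8421
33/34 = 0.9706
1.8421 > 0.9706, so 35:19 is greater
= greater than

greater than
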